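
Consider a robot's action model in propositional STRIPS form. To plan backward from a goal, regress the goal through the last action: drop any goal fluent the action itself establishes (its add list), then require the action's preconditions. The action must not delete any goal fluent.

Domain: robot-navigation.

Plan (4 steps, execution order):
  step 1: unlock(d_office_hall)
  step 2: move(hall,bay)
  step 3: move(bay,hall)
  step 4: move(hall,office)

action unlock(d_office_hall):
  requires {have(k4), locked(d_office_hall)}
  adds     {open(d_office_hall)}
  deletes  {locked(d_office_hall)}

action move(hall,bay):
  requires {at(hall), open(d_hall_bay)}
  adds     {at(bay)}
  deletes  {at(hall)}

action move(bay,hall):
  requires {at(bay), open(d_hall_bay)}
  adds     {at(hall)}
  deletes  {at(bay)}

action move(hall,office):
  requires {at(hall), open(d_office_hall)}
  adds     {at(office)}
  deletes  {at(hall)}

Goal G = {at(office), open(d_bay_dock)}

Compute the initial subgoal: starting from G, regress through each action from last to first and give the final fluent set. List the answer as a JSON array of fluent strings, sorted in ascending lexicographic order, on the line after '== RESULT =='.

Regress step by step:
  through step 4 (move(hall,office)): drop {at(office)}, keep {open(d_bay_dock)}, require {at(hall), open(d_office_hall)}
    → {at(hall), open(d_bay_dock), open(d_office_hall)}
  through step 3 (move(bay,hall)): drop {at(hall)}, keep {open(d_bay_dock), open(d_office_hall)}, require {at(bay), open(d_hall_bay)}
    → {at(bay), open(d_bay_dock), open(d_hall_bay), open(d_office_hall)}
  through step 2 (move(hall,bay)): drop {at(bay)}, keep {open(d_bay_dock), open(d_hall_bay), open(d_office_hall)}, require {at(hall), open(d_hall_bay)}
    → {at(hall), open(d_bay_dock), open(d_hall_bay), open(d_office_hall)}
  through step 1 (unlock(d_office_hall)): drop {open(d_office_hall)}, keep {at(hall), open(d_bay_dock), open(d_hall_bay)}, require {have(k4), locked(d_office_hall)}
    → {at(hall), have(k4), locked(d_office_hall), open(d_bay_dock), open(d_hall_bay)}

== RESULT ==
["at(hall)", "have(k4)", "locked(d_office_hall)", "open(d_bay_dock)", "open(d_hall_bay)"]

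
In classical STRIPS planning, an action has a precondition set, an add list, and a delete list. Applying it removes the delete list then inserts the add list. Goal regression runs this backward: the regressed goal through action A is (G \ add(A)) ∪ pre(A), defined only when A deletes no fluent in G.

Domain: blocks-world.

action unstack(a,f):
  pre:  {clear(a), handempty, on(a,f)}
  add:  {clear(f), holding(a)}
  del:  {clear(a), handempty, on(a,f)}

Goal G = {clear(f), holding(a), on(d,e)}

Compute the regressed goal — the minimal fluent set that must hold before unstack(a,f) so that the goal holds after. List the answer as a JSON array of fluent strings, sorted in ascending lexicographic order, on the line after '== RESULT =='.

Compute (G \ add) ∪ pre:
  G ∩ del = {}  (empty — regression defined)
  G \ add = {clear(f), holding(a), on(d,e)} \ {clear(f), holding(a)} = {on(d,e)}
  ∪ pre   = {on(d,e)} ∪ {clear(a), handempty, on(a,f)}
          = {clear(a), handempty, on(a,f), on(d,e)}

== RESULT ==
["clear(a)", "handempty", "on(a,f)", "on(d,e)"]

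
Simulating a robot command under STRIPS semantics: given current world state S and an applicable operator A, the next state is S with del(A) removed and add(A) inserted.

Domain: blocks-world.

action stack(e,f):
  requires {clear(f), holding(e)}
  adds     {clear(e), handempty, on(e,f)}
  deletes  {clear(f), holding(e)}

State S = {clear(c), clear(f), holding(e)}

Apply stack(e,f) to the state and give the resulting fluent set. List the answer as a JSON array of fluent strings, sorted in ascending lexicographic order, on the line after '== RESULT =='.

Compute (S \ del) ∪ add:
  pre ⊆ S: {clear(f), holding(e)} ⊆ S  — applicable
  S \ del = {clear(c)}
  ∪ add   = {clear(c), clear(e), handempty, on(e,f)}

== RESULT ==
["clear(c)", "clear(e)", "handempty", "on(e,f)"]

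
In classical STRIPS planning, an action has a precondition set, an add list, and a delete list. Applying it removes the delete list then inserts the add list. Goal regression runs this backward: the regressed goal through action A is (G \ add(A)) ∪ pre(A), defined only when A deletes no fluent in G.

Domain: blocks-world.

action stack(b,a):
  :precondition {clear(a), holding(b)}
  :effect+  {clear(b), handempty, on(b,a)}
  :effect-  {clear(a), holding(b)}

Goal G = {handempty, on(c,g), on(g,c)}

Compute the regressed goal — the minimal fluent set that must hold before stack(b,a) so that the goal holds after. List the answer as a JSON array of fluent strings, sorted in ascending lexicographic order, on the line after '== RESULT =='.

Regress:
  G ∩ del = {}  (empty — regression defined)
  G \ add = {handempty, on(c,g), on(g,c)} \ {clear(b), handempty, on(b,a)} = {on(c,g), on(g,c)}
  ∪ pre   = {on(c,g), on(g,c)} ∪ {clear(a), holding(b)}
          = {clear(a), holding(b), on(c,g), on(g,c)}

== RESULT ==
["clear(a)", "holding(b)", "on(c,g)", "on(g,c)"]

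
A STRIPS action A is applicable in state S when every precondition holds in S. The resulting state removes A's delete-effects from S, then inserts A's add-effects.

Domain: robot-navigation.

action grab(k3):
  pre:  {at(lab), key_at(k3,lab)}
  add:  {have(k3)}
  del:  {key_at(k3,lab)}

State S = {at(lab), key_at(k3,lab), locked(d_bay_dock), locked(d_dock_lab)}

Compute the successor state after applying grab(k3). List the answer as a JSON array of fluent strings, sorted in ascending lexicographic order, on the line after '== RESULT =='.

Compute (S \ del) ∪ add:
  pre ⊆ S: {at(lab), key_at(k3,lab)} ⊆ S  — applicable
  S \ del = {at(lab), locked(d_bay_dock), locked(d_dock_lab)}
  ∪ add   = {at(lab), have(k3), locked(d_bay_dock), locked(d_dock_lab)}

== RESULT ==
["at(lab)", "have(k3)", "locked(d_bay_dock)", "locked(d_dock_lab)"]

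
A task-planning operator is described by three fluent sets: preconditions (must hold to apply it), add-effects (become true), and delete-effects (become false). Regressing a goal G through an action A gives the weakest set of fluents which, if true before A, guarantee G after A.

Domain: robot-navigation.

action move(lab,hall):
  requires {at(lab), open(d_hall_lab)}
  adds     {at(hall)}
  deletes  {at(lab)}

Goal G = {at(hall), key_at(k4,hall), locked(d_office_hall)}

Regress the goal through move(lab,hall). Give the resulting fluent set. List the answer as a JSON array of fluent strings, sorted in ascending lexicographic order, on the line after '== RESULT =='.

Regress:
  G ∩ del = {}  (empty — regression defined)
  G \ add = {at(hall), key_at(k4,hall), locked(d_office_hall)} \ {at(hall)} = {key_at(k4,hall), locked(d_office_hall)}
  ∪ pre   = {key_at(k4,hall), locked(d_office_hall)} ∪ {at(lab), open(d_hall_lab)}
          = {at(lab), key_at(k4,hall), locked(d_office_hall), open(d_hall_lab)}

== RESULT ==
["at(lab)", "key_at(k4,hall)", "locked(d_office_hall)", "open(d_hall_lab)"]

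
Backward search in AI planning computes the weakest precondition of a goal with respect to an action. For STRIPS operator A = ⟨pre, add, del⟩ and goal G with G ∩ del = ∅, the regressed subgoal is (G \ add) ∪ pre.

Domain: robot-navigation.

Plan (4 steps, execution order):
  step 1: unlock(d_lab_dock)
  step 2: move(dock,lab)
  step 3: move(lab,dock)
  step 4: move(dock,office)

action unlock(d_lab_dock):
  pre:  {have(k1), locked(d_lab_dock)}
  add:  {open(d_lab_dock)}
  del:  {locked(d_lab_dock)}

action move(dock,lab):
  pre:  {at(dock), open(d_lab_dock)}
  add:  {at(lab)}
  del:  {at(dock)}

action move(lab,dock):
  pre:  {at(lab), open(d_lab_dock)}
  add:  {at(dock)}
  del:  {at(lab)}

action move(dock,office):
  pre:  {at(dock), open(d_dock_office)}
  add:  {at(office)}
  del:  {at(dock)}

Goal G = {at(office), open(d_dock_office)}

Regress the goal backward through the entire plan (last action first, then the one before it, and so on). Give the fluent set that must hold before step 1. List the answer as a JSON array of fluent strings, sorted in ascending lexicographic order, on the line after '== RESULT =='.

Work backward from the goal:
  through step 4 (move(dock,office)): drop {at(office)}, keep {open(d_dock_office)}, require {at(dock), open(d_dock_office)}
    → {at(dock), open(d_dock_office)}
  through step 3 (move(lab,dock)): drop {at(dock)}, keep {open(d_dock_office)}, require {at(lab), open(d_lab_dock)}
    → {at(lab), open(d_dock_office), open(d_lab_dock)}
  through step 2 (move(dock,lab)): drop {at(lab)}, keep {open(d_dock_office), open(d_lab_dock)}, require {at(dock), open(d_lab_dock)}
    → {at(dock), open(d_dock_office), open(d_lab_dock)}
  through step 1 (unlock(d_lab_dock)): drop {open(d_lab_dock)}, keep {at(dock), open(d_dock_office)}, require {have(k1), locked(d_lab_dock)}
    → {at(dock), have(k1), locked(d_lab_dock), open(d_dock_office)}

== RESULT ==
["at(dock)", "have(k1)", "locked(d_lab_dock)", "open(d_dock_office)"]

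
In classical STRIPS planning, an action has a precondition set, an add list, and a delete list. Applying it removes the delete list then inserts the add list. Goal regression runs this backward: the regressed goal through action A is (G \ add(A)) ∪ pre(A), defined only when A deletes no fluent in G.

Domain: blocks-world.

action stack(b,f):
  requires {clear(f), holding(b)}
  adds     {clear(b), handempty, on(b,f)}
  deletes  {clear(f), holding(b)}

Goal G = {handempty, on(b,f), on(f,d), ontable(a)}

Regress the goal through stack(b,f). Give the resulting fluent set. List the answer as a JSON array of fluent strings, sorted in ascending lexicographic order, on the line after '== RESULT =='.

Regress:
  G ∩ del = {}  (empty — regression defined)
  G \ add = {handempty, on(b,f), on(f,d), ontable(a)} \ {clear(b), handempty, on(b,f)} = {on(f,d), ontable(a)}
  ∪ pre   = {on(f,d), ontable(a)} ∪ {clear(f), holding(b)}
          = {clear(f), holding(b), on(f,d), ontable(a)}

== RESULT ==
["clear(f)", "holding(b)", "on(f,d)", "ontable(a)"]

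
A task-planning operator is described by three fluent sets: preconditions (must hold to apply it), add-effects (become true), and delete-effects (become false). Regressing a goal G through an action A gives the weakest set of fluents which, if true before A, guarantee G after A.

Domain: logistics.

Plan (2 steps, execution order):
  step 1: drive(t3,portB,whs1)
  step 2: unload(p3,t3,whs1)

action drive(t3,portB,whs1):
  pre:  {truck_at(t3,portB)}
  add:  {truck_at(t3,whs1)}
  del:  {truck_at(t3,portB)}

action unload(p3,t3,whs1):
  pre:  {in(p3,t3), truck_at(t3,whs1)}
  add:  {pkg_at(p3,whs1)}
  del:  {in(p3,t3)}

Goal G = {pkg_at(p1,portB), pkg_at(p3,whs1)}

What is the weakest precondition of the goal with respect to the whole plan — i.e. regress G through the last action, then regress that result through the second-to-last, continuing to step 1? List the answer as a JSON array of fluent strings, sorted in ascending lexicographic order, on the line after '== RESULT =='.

Regress step by step:
  through step 2 (unload(p3,t3,whs1)): drop {pkg_at(p3,whs1)}, keep {pkg_at(p1,portB)}, require {in(p3,t3), truck_at(t3,whs1)}
    → {in(p3,t3), pkg_at(p1,portB), truck_at(t3,whs1)}
  through step 1 (drive(t3,portB,whs1)): drop {truck_at(t3,whs1)}, keep {in(p3,t3), pkg_at(p1,portB)}, require {truck_at(t3,portB)}
    → {in(p3,t3), pkg_at(p1,portB), truck_at(t3,portB)}

== RESULT ==
["in(p3,t3)", "pkg_at(p1,portB)", "truck_at(t3,portB)"]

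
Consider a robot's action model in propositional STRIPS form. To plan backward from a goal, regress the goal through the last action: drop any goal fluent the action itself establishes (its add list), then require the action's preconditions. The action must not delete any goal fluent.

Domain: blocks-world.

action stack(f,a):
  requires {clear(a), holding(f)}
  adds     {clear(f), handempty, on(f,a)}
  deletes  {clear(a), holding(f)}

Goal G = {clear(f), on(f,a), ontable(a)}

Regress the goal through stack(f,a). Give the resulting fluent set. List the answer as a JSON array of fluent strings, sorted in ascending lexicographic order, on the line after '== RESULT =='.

Regress:
  G ∩ del = {}  (empty — regression defined)
  G \ add = {clear(f), on(f,a), ontable(a)} \ {clear(f), handempty, on(f,a)} = {ontable(a)}
  ∪ pre   = {ontable(a)} ∪ {clear(a), holding(f)}
          = {clear(a), holding(f), ontable(a)}

== RESULT ==
["clear(a)", "holding(f)", "ontable(a)"]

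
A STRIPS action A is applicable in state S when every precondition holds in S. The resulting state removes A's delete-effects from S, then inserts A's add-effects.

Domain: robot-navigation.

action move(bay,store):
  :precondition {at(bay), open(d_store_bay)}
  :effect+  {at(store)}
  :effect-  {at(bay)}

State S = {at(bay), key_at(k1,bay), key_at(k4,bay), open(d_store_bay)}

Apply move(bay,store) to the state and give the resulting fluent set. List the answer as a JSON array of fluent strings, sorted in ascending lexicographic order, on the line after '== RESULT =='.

Progress:
  pre ⊆ S: {at(bay), open(d_store_bay)} ⊆ S  — applicable
  S \ del = {key_at(k1,bay), key_at(k4,bay), open(d_store_bay)}
  ∪ add   = {at(store), key_at(k1,bay), key_at(k4,bay), open(d_store_bay)}

== RESULT ==
["at(store)", "key_at(k1,bay)", "key_at(k4,bay)", "open(d_store_bay)"]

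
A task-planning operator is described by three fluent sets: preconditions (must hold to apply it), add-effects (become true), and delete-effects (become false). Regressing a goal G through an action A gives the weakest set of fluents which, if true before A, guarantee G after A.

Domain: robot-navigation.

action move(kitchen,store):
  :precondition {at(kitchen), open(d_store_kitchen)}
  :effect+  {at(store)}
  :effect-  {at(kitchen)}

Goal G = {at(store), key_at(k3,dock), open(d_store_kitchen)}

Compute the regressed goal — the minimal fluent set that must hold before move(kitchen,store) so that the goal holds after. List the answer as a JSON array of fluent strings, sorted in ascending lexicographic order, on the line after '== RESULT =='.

Regress:
  G ∩ del = {}  (empty — regression defined)
  G \ add = {at(store), key_at(k3,dock), open(d_store_kitchen)} \ {at(store)} = {key_at(k3,dock), open(d_store_kitchen)}
  ∪ pre   = {key_at(k3,dock), open(d_store_kitchen)} ∪ {at(kitchen), open(d_store_kitchen)}
          = {at(kitchen), key_at(k3,dock), open(d_store_kitchen)}

== RESULT ==
["at(kitchen)", "key_at(k3,dock)", "open(d_store_kitchen)"]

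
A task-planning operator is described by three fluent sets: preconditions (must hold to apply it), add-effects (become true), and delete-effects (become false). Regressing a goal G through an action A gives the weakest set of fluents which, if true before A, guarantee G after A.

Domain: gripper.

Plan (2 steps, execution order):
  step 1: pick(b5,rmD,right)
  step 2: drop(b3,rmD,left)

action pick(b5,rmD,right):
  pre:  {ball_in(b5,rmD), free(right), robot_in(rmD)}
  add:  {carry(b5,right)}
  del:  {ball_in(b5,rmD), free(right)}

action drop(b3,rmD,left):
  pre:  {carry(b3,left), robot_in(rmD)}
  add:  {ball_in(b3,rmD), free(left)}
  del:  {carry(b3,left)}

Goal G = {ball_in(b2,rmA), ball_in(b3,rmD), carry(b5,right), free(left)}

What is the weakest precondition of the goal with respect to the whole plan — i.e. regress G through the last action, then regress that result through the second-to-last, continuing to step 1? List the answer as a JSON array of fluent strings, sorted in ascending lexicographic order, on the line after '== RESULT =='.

Regress step by step:
  through step 2 (drop(b3,rmD,left)): drop {ball_in(b3,rmD), free(left)}, keep {ball_in(b2,rmA), carry(b5,right)}, require {carry(b3,left), robot_in(rmD)}
    → {ball_in(b2,rmA), carry(b3,left), carry(b5,right), robot_in(rmD)}
  through step 1 (pick(b5,rmD,right)): drop {carry(b5,right)}, keep {ball_in(b2,rmA), carry(b3,left), robot_in(rmD)}, require {ball_in(b5,rmD), free(right), robot_in(rmD)}
    → {ball_in(b2,rmA), ball_in(b5,rmD), carry(b3,left), free(right), robot_in(rmD)}

== RESULT ==
["ball_in(b2,rmA)", "ball_in(b5,rmD)", "carry(b3,left)", "free(right)", "robot_in(rmD)"]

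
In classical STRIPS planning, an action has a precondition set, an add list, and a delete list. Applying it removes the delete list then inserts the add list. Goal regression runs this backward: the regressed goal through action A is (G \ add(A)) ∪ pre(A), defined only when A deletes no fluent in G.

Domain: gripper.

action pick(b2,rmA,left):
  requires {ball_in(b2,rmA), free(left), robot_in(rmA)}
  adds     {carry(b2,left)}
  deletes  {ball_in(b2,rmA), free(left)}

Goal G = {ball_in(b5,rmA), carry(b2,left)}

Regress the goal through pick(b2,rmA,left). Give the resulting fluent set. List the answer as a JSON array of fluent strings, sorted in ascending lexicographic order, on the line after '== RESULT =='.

Compute (G \ add) ∪ pre:
  G ∩ del = {}  (empty — regression defined)
  G \ add = {ball_in(b5,rmA), carry(b2,left)} \ {carry(b2,left)} = {ball_in(b5,rmA)}
  ∪ pre   = {ball_in(b5,rmA)} ∪ {ball_in(b2,rmA), free(left), robot_in(rmA)}
          = {ball_in(b2,rmA), ball_in(b5,rmA), free(left), robot_in(rmA)}

== RESULT ==
["ball_in(b2,rmA)", "ball_in(b5,rmA)", "free(left)", "robot_in(rmA)"]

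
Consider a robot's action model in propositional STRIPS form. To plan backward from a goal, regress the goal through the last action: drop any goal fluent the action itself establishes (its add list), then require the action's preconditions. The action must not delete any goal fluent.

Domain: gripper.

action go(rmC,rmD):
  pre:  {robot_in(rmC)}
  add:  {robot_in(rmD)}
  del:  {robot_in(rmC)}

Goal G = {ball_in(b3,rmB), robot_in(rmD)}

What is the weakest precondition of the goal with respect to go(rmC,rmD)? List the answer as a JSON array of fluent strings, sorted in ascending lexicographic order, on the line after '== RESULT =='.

Regress:
  G ∩ del = {}  (empty — regression defined)
  G \ add = {ball_in(b3,rmB), robot_in(rmD)} \ {robot_in(rmD)} = {ball_in(b3,rmB)}
  ∪ pre   = {ball_in(b3,rmB)} ∪ {robot_in(rmC)}
          = {ball_in(b3,rmB), robot_in(rmC)}

== RESULT ==
["ball_in(b3,rmB)", "robot_in(rmC)"]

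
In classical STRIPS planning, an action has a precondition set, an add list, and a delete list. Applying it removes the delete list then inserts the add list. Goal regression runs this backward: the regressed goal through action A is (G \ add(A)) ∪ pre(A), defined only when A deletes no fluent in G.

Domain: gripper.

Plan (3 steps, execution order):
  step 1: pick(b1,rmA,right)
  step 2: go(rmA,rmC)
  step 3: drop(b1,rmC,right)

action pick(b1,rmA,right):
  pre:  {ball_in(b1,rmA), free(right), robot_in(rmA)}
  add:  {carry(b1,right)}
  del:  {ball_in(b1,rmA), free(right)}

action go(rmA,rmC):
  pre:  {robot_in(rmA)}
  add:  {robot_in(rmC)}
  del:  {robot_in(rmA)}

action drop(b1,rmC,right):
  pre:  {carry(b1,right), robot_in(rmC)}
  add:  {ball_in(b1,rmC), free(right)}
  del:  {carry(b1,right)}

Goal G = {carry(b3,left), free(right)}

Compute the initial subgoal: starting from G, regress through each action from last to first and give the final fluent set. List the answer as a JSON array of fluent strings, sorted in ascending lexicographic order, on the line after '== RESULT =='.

Work backward from the goal:
  through step 3 (drop(b1,rmC,right)): drop {free(right)}, keep {carry(b3,left)}, require {carry(b1,right), robot_in(rmC)}
    → {carry(b1,right), carry(b3,left), robot_in(rmC)}
  through step 2 (go(rmA,rmC)): drop {robot_in(rmC)}, keep {carry(b1,right), carry(b3,left)}, require {robot_in(rmA)}
    → {carry(b1,right), carry(b3,left), robot_in(rmA)}
  through step 1 (pick(b1,rmA,right)): drop {carry(b1,right)}, keep {carry(b3,left), robot_in(rmA)}, require {ball_in(b1,rmA), free(right), robot_in(rmA)}
    → {ball_in(b1,rmA), carry(b3,left), free(right), robot_in(rmA)}

== RESULT ==
["ball_in(b1,rmA)", "carry(b3,left)", "free(right)", "robot_in(rmA)"]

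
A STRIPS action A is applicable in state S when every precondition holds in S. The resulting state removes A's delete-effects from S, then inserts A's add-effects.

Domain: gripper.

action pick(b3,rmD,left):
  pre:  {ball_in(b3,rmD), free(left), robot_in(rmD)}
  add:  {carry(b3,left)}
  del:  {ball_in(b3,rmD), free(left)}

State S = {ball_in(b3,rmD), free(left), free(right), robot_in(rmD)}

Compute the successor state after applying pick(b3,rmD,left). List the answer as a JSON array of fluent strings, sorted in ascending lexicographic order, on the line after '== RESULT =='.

Compute (S \ del) ∪ add:
  pre ⊆ S: {ball_in(b3,rmD), free(left), robot_in(rmD)} ⊆ S  — applicable
  S \ del = {free(right), robot_in(rmD)}
  ∪ add   = {carry(b3,left), free(right), robot_in(rmD)}

== RESULT ==
["carry(b3,left)", "free(right)", "robot_in(rmD)"]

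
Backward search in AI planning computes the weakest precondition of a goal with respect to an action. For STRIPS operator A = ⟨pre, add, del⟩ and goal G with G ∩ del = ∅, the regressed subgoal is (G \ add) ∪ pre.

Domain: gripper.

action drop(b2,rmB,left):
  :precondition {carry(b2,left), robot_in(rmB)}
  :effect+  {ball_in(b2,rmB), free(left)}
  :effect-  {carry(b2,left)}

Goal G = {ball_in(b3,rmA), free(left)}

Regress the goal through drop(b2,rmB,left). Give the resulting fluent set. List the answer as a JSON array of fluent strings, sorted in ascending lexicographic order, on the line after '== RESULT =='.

Regress:
  G ∩ del = {}  (empty — regression defined)
  G \ add = {ball_in(b3,rmA), free(left)} \ {ball_in(b2,rmB), free(left)} = {ball_in(b3,rmA)}
  ∪ pre   = {ball_in(b3,rmA)} ∪ {carry(b2,left), robot_in(rmB)}
          = {ball_in(b3,rmA), carry(b2,left), robot_in(rmB)}

== RESULT ==
["ball_in(b3,rmA)", "carry(b2,left)", "robot_in(rmB)"]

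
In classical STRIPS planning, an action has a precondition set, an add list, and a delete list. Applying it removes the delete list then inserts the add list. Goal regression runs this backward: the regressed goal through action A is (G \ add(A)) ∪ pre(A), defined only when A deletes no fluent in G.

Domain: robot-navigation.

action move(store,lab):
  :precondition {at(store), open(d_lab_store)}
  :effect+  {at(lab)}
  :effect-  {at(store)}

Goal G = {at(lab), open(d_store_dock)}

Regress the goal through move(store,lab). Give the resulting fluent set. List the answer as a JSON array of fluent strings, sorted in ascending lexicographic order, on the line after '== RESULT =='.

Compute (G \ add) ∪ pre:
  G ∩ del = {}  (empty — regression defined)
  G \ add = {at(lab), open(d_store_dock)} \ {at(lab)} = {open(d_store_dock)}
  ∪ pre   = {open(d_store_dock)} ∪ {at(store), open(d_lab_store)}
          = {at(store), open(d_lab_store), open(d_store_dock)}

== RESULT ==
["at(store)", "open(d_lab_store)", "open(d_store_dock)"]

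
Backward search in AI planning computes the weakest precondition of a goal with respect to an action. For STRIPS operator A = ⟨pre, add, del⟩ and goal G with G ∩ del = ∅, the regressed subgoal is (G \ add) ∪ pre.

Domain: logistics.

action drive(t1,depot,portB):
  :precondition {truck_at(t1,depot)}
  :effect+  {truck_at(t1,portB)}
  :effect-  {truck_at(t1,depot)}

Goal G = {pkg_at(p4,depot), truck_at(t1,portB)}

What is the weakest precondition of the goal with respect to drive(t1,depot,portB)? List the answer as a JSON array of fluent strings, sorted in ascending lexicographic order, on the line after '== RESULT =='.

Compute (G \ add) ∪ pre:
  G ∩ del = {}  (empty — regression defined)
  G \ add = {pkg_at(p4,depot), truck_at(t1,portB)} \ {truck_at(t1,portB)} = {pkg_at(p4,depot)}
  ∪ pre   = {pkg_at(p4,depot)} ∪ {truck_at(t1,depot)}
          = {pkg_at(p4,depot), truck_at(t1,depot)}

== RESULT ==
["pkg_at(p4,depot)", "truck_at(t1,depot)"]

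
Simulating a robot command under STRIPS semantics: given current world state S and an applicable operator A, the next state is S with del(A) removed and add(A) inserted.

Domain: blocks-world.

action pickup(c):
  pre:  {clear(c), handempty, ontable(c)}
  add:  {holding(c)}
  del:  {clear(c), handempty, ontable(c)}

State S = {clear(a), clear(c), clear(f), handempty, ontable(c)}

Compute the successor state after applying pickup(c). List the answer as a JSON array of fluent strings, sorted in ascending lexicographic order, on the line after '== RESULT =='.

Progress:
  pre ⊆ S: {clear(c), handempty, ontable(c)} ⊆ S  — applicable
  S \ del = {clear(a), clear(f)}
  ∪ add   = {clear(a), clear(f), holding(c)}

== RESULT ==
["clear(a)", "clear(f)", "holding(c)"]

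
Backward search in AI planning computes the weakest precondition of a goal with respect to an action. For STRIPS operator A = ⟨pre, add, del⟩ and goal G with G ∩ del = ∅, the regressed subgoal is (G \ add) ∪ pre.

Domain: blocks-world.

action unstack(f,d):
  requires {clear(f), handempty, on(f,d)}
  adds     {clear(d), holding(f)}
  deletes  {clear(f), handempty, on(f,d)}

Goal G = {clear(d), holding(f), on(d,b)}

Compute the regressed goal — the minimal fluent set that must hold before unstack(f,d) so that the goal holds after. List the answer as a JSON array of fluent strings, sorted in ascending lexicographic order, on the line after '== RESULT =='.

Compute (G \ add) ∪ pre:
  G ∩ del = {}  (empty — regression defined)
  G \ add = {clear(d), holding(f), on(d,b)} \ {clear(d), holding(f)} = {on(d,b)}
  ∪ pre   = {on(d,b)} ∪ {clear(f), handempty, on(f,d)}
          = {clear(f), handempty, on(d,b), on(f,d)}

== RESULT ==
["clear(f)", "handempty", "on(d,b)", "on(f,d)"]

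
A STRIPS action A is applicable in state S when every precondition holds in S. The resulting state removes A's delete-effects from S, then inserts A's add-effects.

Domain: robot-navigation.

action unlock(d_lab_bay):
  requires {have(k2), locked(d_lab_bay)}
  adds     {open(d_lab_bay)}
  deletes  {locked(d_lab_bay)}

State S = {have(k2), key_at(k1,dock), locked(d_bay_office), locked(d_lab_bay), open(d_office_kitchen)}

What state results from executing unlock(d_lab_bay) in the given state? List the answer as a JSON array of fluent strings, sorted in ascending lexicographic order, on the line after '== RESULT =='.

Compute (S \ del) ∪ add:
  pre ⊆ S: {have(k2), locked(d_lab_bay)} ⊆ S  — applicable
  S \ del = {have(k2), key_at(k1,dock), locked(d_bay_office), open(d_office_kitchen)}
  ∪ add   = {have(k2), key_at(k1,dock), locked(d_bay_office), open(d_lab_bay), open(d_office_kitchen)}

== RESULT ==
["have(k2)", "key_at(k1,dock)", "locked(d_bay_office)", "open(d_lab_bay)", "open(d_office_kitchen)"]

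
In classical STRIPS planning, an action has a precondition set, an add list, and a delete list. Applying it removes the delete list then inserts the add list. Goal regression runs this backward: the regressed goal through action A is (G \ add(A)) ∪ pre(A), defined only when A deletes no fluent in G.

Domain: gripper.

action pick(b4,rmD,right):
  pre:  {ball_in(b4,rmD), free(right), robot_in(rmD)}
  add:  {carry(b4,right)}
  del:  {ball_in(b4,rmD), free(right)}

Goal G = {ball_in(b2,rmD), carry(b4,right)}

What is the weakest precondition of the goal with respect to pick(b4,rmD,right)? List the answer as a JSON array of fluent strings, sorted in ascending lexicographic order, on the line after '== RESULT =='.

Compute (G \ add) ∪ pre:
  G ∩ del = {}  (empty — regression defined)
  G \ add = {ball_in(b2,rmD), carry(b4,right)} \ {carry(b4,right)} = {ball_in(b2,rmD)}
  ∪ pre   = {ball_in(b2,rmD)} ∪ {ball_in(b4,rmD), free(right), robot_in(rmD)}
          = {ball_in(b2,rmD), ball_in(b4,rmD), free(right), robot_in(rmD)}

== RESULT ==
["ball_in(b2,rmD)", "ball_in(b4,rmD)", "free(right)", "robot_in(rmD)"]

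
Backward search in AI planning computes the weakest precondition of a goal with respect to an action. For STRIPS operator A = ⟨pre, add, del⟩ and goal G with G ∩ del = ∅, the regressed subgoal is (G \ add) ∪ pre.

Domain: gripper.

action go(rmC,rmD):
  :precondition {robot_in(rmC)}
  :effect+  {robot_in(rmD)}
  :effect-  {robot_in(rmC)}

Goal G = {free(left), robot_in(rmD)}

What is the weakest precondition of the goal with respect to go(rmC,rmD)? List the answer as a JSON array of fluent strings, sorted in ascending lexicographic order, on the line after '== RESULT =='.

Compute (G \ add) ∪ pre:
  G ∩ del = {}  (empty — regression defined)
  G \ add = {free(left), robot_in(rmD)} \ {robot_in(rmD)} = {free(left)}
  ∪ pre   = {free(left)} ∪ {robot_in(rmC)}
          = {free(left), robot_in(rmC)}

== RESULT ==
["free(left)", "robot_in(rmC)"]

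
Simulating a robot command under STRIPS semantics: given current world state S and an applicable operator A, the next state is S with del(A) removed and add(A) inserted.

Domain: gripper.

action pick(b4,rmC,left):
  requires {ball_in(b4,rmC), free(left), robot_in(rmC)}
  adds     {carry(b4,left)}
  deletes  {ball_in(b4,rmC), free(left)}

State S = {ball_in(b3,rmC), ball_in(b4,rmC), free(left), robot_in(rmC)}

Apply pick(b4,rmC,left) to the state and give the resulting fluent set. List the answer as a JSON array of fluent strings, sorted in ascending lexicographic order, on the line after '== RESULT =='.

Progress:
  pre ⊆ S: {ball_in(b4,rmC), free(left), robot_in(rmC)} ⊆ S  — applicable
  S \ del = {ball_in(b3,rmC), robot_in(rmC)}
  ∪ add   = {ball_in(b3,rmC), carry(b4,left), robot_in(rmC)}

== RESULT ==
["ball_in(b3,rmC)", "carry(b4,left)", "robot_in(rmC)"]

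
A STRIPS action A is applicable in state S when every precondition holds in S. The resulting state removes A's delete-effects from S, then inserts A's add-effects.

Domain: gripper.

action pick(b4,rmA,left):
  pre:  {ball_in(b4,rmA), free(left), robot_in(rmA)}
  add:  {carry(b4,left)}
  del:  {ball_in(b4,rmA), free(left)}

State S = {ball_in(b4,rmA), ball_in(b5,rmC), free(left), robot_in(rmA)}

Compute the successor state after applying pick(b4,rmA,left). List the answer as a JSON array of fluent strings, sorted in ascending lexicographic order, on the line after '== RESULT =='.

Progress:
  pre ⊆ S: {ball_in(b4,rmA), free(left), robot_in(rmA)} ⊆ S  — applicable
  S \ del = {ball_in(b5,rmC), robot_in(rmA)}
  ∪ add   = {ball_in(b5,rmC), carry(b4,left), robot_in(rmA)}

== RESULT ==
["ball_in(b5,rmC)", "carry(b4,left)", "robot_in(rmA)"]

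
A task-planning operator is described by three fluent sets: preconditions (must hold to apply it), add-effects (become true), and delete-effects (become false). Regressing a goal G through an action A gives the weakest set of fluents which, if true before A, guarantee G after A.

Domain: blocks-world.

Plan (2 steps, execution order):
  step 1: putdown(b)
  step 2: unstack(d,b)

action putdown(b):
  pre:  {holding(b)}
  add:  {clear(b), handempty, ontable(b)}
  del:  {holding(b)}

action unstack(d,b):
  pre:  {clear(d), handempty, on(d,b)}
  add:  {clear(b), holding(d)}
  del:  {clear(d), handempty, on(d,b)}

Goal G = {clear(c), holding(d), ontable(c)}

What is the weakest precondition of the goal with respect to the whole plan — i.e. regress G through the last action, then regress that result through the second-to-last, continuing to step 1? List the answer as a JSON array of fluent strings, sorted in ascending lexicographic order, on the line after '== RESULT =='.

Regress step by step:
  through step 2 (unstack(d,b)): drop {holding(d)}, keep {clear(c), ontable(c)}, require {clear(d), handempty, on(d,b)}
    → {clear(c), clear(d), handempty, on(d,b), ontable(c)}
  through step 1 (putdown(b)): drop {handempty}, keep {clear(c), clear(d), on(d,b), ontable(c)}, require {holding(b)}
    → {clear(c), clear(d), holding(b), on(d,b), ontable(c)}

== RESULT ==
["clear(c)", "clear(d)", "holding(b)", "on(d,b)", "ontable(c)"]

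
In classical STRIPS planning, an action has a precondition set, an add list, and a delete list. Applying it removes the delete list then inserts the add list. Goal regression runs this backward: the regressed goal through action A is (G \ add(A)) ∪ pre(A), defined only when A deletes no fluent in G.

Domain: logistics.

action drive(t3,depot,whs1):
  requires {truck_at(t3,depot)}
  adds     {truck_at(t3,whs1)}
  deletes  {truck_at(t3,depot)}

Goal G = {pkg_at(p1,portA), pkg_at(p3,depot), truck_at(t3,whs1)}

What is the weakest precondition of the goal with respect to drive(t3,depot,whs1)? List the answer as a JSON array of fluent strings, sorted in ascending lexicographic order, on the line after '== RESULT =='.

Regress:
  G ∩ del = {}  (empty — regression defined)
  G \ add = {pkg_at(p1,portA), pkg_at(p3,depot), truck_at(t3,whs1)} \ {truck_at(t3,whs1)} = {pkg_at(p1,portA), pkg_at(p3,depot)}
  ∪ pre   = {pkg_at(p1,portA), pkg_at(p3,depot)} ∪ {truck_at(t3,depot)}
          = {pkg_at(p1,portA), pkg_at(p3,depot), truck_at(t3,depot)}

== RESULT ==
["pkg_at(p1,portA)", "pkg_at(p3,depot)", "truck_at(t3,depot)"]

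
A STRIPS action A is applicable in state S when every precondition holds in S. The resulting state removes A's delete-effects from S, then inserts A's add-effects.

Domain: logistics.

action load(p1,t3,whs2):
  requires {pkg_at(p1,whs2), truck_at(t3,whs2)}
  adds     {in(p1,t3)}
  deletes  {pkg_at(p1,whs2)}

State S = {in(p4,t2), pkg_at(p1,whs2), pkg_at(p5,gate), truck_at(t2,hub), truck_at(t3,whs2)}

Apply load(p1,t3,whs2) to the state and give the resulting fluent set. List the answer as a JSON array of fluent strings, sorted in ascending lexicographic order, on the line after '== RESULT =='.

Compute (S \ del) ∪ add:
  pre ⊆ S: {pkg_at(p1,whs2), truck_at(t3,whs2)} ⊆ S  — applicable
  S \ del = {in(p4,t2), pkg_at(p5,gate), truck_at(t2,hub), truck_at(t3,whs2)}
  ∪ add   = {in(p1,t3), in(p4,t2), pkg_at(p5,gate), truck_at(t2,hub), truck_at(t3,whs2)}

== RESULT ==
["in(p1,t3)", "in(p4,t2)", "pkg_at(p5,gate)", "truck_at(t2,hub)", "truck_at(t3,whs2)"]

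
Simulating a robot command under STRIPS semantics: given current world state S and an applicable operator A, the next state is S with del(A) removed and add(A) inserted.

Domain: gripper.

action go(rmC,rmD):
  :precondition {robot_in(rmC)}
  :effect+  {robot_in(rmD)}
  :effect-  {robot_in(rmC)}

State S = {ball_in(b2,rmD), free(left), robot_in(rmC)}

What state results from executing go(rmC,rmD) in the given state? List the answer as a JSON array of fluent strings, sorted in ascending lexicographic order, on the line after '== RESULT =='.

Compute (S \ del) ∪ add:
  pre ⊆ S: {robot_in(rmC)} ⊆ S  — applicable
  S \ del = {ball_in(b2,rmD), free(left)}
  ∪ add   = {ball_in(b2,rmD), free(left), robot_in(rmD)}

== RESULT ==
["ball_in(b2,rmD)", "free(left)", "robot_in(rmD)"]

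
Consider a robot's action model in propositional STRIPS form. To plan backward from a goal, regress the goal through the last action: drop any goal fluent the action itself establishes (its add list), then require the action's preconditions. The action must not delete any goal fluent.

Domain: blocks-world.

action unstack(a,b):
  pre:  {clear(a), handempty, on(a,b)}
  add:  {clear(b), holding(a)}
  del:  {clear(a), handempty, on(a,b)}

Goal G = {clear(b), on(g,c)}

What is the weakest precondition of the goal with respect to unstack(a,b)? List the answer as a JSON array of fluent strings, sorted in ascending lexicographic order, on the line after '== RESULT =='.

Regress:
  G ∩ del = {}  (empty — regression defined)
  G \ add = {clear(b), on(g,c)} \ {clear(b), holding(a)} = {on(g,c)}
  ∪ pre   = {on(g,c)} ∪ {clear(a), handempty, on(a,b)}
          = {clear(a), handempty, on(a,b), on(g,c)}

== RESULT ==
["clear(a)", "handempty", "on(a,b)", "on(g,c)"]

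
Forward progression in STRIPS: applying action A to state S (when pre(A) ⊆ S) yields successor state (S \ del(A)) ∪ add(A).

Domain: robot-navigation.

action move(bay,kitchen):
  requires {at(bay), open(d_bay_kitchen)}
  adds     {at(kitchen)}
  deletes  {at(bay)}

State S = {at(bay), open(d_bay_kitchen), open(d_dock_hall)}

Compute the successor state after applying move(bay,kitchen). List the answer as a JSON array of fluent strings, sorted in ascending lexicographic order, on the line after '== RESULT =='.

Progress:
  pre ⊆ S: {at(bay), open(d_bay_kitchen)} ⊆ S  — applicable
  S \ del = {open(d_bay_kitchen), open(d_dock_hall)}
  ∪ add   = {at(kitchen), open(d_bay_kitchen), open(d_dock_hall)}

== RESULT ==
["at(kitchen)", "open(d_bay_kitchen)", "open(d_dock_hall)"]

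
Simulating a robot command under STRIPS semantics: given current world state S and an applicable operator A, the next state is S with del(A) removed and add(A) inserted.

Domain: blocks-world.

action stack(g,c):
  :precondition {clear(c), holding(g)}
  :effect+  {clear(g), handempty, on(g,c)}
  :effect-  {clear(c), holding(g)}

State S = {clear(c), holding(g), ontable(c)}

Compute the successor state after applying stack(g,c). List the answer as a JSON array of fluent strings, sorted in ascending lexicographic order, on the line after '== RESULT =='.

Progress:
  pre ⊆ S: {clear(c), holding(g)} ⊆ S  — applicable
  S \ del = {ontable(c)}
  ∪ add   = {clear(g), handempty, on(g,c), ontable(c)}

== RESULT ==
["clear(g)", "handempty", "on(g,c)", "ontable(c)"]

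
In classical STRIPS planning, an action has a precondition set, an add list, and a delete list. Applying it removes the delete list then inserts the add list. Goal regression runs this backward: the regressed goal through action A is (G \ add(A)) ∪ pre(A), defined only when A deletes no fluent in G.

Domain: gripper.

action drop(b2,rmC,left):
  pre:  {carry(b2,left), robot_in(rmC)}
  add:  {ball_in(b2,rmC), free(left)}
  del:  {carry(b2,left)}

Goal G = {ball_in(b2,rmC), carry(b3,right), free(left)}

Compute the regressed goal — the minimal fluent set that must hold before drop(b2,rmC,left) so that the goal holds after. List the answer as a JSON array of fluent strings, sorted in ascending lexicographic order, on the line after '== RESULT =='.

Compute (G \ add) ∪ pre:
  G ∩ del = {}  (empty — regression defined)
  G \ add = {ball_in(b2,rmC), carry(b3,right), free(left)} \ {ball_in(b2,rmC), free(left)} = {carry(b3,right)}
  ∪ pre   = {carry(b3,right)} ∪ {carry(b2,left), robot_in(rmC)}
          = {carry(b2,left), carry(b3,right), robot_in(rmC)}

== RESULT ==
["carry(b2,left)", "carry(b3,right)", "robot_in(rmC)"]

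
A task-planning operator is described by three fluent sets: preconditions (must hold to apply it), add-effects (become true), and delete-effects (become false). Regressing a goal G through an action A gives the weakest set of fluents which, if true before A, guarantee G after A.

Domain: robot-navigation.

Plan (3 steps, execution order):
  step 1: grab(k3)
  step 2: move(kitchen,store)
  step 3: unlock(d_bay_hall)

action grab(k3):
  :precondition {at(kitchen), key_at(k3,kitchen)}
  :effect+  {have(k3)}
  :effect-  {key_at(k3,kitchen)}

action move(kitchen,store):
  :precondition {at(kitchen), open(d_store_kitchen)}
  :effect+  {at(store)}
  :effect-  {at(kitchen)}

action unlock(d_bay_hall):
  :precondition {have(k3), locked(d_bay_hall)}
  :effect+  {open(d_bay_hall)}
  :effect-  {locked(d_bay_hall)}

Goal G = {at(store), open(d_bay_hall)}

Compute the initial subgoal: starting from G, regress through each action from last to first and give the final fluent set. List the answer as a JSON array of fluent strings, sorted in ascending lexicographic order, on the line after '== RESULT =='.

Work backward from the goal:
  through step 3 (unlock(d_bay_hall)): drop {open(d_bay_hall)}, keep {at(store)}, require {have(k3), locked(d_bay_hall)}
    → {at(store), have(k3), locked(d_bay_hall)}
  through step 2 (move(kitchen,store)): drop {at(store)}, keep {have(k3), locked(d_bay_hall)}, require {at(kitchen), open(d_store_kitchen)}
    → {at(kitchen), have(k3), locked(d_bay_hall), open(d_store_kitchen)}
  through step 1 (grab(k3)): drop {have(k3)}, keep {at(kitchen), locked(d_bay_hall), open(d_store_kitchen)}, require {at(kitchen), key_at(k3,kitchen)}
    → {at(kitchen), key_at(k3,kitchen), locked(d_bay_hall), open(d_store_kitchen)}

== RESULT ==
["at(kitchen)", "key_at(k3,kitchen)", "locked(d_bay_hall)", "open(d_store_kitchen)"]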